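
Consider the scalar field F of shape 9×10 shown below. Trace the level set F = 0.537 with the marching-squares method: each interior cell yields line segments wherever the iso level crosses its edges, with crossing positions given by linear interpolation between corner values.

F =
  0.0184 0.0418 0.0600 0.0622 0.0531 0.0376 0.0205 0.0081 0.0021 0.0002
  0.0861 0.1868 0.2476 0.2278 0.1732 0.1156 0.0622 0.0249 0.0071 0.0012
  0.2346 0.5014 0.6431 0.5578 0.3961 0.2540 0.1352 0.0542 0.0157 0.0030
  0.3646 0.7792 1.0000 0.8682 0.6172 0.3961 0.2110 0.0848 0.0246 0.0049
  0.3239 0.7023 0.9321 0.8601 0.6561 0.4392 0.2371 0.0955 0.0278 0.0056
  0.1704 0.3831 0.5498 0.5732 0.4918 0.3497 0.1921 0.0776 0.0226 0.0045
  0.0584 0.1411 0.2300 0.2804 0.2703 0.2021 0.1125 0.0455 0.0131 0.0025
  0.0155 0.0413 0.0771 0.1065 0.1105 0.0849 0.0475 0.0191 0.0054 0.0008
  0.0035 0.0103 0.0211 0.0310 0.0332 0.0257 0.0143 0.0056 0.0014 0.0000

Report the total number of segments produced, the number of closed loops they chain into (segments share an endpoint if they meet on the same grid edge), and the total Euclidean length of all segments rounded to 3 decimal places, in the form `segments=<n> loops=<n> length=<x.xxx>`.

segments=16 loops=1 length=11.711

cell (1,1): code 0100 → (1.732,2.000)–(2.000,1.251)
cell (1,2): code 1100 → (1.937,3.000)–(1.732,2.000)
cell (1,3): code 1000 → (2.000,3.129)–(1.937,3.000)
cell (2,0): code 0100 → (2.128,1.000)–(3.000,0.416)
cell (2,1): code 1110 → (2.000,1.251)–(2.128,1.000)
cell (2,3): code 1101 → (2.637,4.000)–(2.000,3.129)
cell (2,4): code 1000 → (3.000,4.363)–(2.637,4.000)
cell (3,0): code 0110 → (3.000,0.416)–(4.000,0.563)
cell (3,4): code 1001 → (4.000,4.549)–(3.000,4.363)
cell (4,0): code 0010 → (4.000,0.563)–(4.518,1.000)
cell (4,1): code 0111 → (4.518,1.000)–(5.000,1.923)
cell (4,3): code 1011 → (5.000,3.445)–(4.725,4.000)
cell (4,4): code 0001 → (4.725,4.000)–(4.000,4.549)
cell (5,1): code 0010 → (5.000,1.923)–(5.040,2.000)
cell (5,2): code 0011 → (5.040,2.000)–(5.124,3.000)
cell (5,3): code 0001 → (5.124,3.000)–(5.000,3.445)
total: 16 segments, chained into 1 closed loop(s), length Σ = 11.711264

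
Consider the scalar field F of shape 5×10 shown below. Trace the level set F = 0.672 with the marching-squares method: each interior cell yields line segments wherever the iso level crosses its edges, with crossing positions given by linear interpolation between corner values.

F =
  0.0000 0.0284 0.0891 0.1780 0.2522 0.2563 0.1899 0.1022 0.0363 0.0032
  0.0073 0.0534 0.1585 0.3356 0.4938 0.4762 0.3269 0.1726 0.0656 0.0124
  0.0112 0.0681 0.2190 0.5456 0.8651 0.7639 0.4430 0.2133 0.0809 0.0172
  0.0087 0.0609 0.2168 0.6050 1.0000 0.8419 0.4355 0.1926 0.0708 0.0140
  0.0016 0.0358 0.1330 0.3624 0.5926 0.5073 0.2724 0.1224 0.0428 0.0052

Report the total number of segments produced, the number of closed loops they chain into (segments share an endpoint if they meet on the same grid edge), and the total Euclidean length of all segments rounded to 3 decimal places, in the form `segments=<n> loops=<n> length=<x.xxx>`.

segments=8 loops=1 length=7.138

cell (1,3): code 0100 → (1.480,4.000)–(2.000,3.396)
cell (1,4): code 1100 → (1.681,5.000)–(1.480,4.000)
cell (1,5): code 1000 → (2.000,5.286)–(1.681,5.000)
cell (2,3): code 0110 → (2.000,3.396)–(3.000,3.170)
cell (2,5): code 1001 → (3.000,5.418)–(2.000,5.286)
cell (3,3): code 0010 → (3.000,3.170)–(3.805,4.000)
cell (3,4): code 0011 → (3.805,4.000)–(3.508,5.000)
cell (3,5): code 0001 → (3.508,5.000)–(3.000,5.418)
total: 8 segments, chained into 1 closed loop(s), length Σ = 7.137724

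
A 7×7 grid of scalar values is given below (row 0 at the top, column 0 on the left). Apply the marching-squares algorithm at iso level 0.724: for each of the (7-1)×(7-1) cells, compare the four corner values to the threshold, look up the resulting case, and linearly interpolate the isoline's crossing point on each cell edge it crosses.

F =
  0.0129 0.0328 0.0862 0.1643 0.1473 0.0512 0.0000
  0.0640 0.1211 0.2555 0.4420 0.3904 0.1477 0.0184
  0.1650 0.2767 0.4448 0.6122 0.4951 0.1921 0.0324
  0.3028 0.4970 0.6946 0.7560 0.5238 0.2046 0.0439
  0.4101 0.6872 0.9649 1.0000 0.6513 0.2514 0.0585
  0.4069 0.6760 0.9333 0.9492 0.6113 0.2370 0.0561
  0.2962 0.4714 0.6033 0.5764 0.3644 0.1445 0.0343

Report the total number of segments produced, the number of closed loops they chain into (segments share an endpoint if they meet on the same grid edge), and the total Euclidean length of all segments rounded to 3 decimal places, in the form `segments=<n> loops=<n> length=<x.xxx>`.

segments=10 loops=1 length=8.699

cell (2,2): code 0100 → (2.777,3.000)–(3.000,2.479)
cell (2,3): code 1000 → (3.000,3.138)–(2.777,3.000)
cell (3,1): code 0100 → (3.109,2.000)–(4.000,1.133)
cell (3,2): code 1110 → (3.000,2.479)–(3.109,2.000)
cell (3,3): code 1001 → (4.000,3.792)–(3.000,3.138)
cell (4,1): code 0110 → (4.000,1.133)–(5.000,1.187)
cell (4,3): code 1001 → (5.000,3.666)–(4.000,3.792)
cell (5,1): code 0010 → (5.000,1.187)–(5.634,2.000)
cell (5,2): code 0011 → (5.634,2.000)–(5.604,3.000)
cell (5,3): code 0001 → (5.604,3.000)–(5.000,3.666)
total: 10 segments, chained into 1 closed loop(s), length Σ = 8.698566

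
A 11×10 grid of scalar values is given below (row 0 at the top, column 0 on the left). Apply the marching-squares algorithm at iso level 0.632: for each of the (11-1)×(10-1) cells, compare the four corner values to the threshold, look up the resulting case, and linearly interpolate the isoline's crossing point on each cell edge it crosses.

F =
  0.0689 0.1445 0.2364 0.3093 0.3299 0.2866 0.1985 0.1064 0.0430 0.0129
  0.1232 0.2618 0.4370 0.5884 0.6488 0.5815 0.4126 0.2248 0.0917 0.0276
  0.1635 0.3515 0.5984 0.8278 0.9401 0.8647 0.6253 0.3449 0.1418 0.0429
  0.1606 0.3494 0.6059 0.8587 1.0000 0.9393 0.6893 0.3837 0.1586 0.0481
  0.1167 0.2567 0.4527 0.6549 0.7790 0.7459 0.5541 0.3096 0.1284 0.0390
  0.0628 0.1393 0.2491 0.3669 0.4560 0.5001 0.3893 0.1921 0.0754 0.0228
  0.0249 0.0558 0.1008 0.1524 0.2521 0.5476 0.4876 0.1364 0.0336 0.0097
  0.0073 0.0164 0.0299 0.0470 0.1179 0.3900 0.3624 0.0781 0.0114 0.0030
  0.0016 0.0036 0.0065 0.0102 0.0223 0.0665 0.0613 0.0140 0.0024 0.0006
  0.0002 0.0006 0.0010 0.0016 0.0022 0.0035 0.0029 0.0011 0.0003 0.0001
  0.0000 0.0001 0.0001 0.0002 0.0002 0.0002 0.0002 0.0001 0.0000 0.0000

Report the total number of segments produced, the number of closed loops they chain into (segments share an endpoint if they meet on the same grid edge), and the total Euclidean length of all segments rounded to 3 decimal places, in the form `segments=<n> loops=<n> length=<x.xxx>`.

cell (0,3): code 0100 → (0.947,4.000)–(1.000,3.722)
cell (0,4): code 1000 → (1.000,4.250)–(0.947,4.000)
cell (1,2): code 0100 → (1.182,3.000)–(2.000,2.146)
cell (1,3): code 1110 → (1.000,3.722)–(1.182,3.000)
cell (1,4): code 1101 → (1.178,5.000)–(1.000,4.250)
cell (1,5): code 1000 → (2.000,5.972)–(1.178,5.000)
cell (2,2): code 0110 → (2.000,2.146)–(3.000,2.103)
cell (2,5): code 1101 → (2.105,6.000)–(2.000,5.972)
cell (2,6): code 1000 → (3.000,6.188)–(2.105,6.000)
cell (3,2): code 0110 → (3.000,2.103)–(4.000,2.887)
cell (3,5): code 1011 → (4.000,5.594)–(3.424,6.000)
cell (3,6): code 0001 → (3.424,6.000)–(3.000,6.188)
cell (4,2): code 0010 → (4.000,2.887)–(4.080,3.000)
cell (4,3): code 0011 → (4.080,3.000)–(4.455,4.000)
cell (4,4): code 0011 → (4.455,4.000)–(4.463,5.000)
cell (4,5): code 0001 → (4.463,5.000)–(4.000,5.594)
total: 16 segments, chained into 1 closed loop(s), length Σ = 11.931546

segments=16 loops=1 length=11.932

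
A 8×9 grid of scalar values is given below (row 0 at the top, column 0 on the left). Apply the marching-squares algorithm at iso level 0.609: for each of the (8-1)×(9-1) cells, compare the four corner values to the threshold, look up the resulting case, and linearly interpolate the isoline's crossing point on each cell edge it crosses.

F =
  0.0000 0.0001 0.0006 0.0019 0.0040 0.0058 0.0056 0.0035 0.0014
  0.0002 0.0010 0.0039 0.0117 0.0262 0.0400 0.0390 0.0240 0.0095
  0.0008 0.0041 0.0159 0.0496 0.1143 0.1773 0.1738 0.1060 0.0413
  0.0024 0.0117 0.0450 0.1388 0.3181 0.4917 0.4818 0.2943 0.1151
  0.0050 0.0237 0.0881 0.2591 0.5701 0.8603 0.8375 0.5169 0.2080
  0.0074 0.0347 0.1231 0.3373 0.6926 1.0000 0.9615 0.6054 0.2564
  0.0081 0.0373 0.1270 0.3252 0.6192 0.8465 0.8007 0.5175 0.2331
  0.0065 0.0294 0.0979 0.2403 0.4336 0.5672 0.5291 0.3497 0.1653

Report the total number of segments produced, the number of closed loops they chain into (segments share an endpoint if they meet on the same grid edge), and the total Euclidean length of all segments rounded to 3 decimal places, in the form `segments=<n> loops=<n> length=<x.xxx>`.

segments=12 loops=1 length=10.565

cell (3,4): code 0100 → (3.318,5.000)–(4.000,4.134)
cell (3,5): code 1100 → (3.358,6.000)–(3.318,5.000)
cell (3,6): code 1000 → (4.000,6.713)–(3.358,6.000)
cell (4,3): code 0100 → (4.318,4.000)–(5.000,3.765)
cell (4,4): code 1110 → (4.000,4.134)–(4.318,4.000)
cell (4,6): code 1001 → (5.000,6.990)–(4.000,6.713)
cell (5,3): code 0110 → (5.000,3.765)–(6.000,3.965)
cell (5,6): code 1001 → (6.000,6.677)–(5.000,6.990)
cell (6,3): code 0010 → (6.000,3.965)–(6.055,4.000)
cell (6,4): code 0011 → (6.055,4.000)–(6.850,5.000)
cell (6,5): code 0011 → (6.850,5.000)–(6.706,6.000)
cell (6,6): code 0001 → (6.706,6.000)–(6.000,6.677)
total: 12 segments, chained into 1 closed loop(s), length Σ = 10.565495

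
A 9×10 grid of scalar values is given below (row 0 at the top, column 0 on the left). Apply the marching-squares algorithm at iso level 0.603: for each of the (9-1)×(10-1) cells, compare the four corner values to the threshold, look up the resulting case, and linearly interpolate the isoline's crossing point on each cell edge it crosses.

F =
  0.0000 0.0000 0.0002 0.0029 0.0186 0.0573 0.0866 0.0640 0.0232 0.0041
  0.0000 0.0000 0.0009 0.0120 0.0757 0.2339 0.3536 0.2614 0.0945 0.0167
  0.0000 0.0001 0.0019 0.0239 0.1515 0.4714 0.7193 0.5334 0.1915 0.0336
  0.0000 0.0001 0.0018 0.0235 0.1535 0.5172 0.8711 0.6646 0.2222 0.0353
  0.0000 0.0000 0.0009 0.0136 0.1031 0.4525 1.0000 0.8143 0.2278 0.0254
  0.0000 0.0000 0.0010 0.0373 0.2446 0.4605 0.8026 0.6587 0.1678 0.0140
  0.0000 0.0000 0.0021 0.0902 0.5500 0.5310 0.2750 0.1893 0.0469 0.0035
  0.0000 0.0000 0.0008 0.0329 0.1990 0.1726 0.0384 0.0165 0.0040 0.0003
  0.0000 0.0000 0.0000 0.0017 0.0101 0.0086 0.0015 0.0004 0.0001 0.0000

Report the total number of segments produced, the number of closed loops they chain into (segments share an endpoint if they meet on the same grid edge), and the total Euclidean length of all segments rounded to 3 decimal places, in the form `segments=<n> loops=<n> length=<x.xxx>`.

cell (1,5): code 0100 → (1.682,6.000)–(2.000,5.531)
cell (1,6): code 1000 → (2.000,6.626)–(1.682,6.000)
cell (2,5): code 0110 → (2.000,5.531)–(3.000,5.242)
cell (2,6): code 1101 → (2.530,7.000)–(2.000,6.626)
cell (2,7): code 1000 → (3.000,7.139)–(2.530,7.000)
cell (3,5): code 0110 → (3.000,5.242)–(4.000,5.275)
cell (3,7): code 1001 → (4.000,7.360)–(3.000,7.139)
cell (4,5): code 0110 → (4.000,5.275)–(5.000,5.417)
cell (4,7): code 1001 → (5.000,7.113)–(4.000,7.360)
cell (5,5): code 0010 → (5.000,5.417)–(5.378,6.000)
cell (5,6): code 0011 → (5.378,6.000)–(5.119,7.000)
cell (5,7): code 0001 → (5.119,7.000)–(5.000,7.113)
total: 12 segments, chained into 1 closed loop(s), length Σ = 9.405719

segments=12 loops=1 length=9.406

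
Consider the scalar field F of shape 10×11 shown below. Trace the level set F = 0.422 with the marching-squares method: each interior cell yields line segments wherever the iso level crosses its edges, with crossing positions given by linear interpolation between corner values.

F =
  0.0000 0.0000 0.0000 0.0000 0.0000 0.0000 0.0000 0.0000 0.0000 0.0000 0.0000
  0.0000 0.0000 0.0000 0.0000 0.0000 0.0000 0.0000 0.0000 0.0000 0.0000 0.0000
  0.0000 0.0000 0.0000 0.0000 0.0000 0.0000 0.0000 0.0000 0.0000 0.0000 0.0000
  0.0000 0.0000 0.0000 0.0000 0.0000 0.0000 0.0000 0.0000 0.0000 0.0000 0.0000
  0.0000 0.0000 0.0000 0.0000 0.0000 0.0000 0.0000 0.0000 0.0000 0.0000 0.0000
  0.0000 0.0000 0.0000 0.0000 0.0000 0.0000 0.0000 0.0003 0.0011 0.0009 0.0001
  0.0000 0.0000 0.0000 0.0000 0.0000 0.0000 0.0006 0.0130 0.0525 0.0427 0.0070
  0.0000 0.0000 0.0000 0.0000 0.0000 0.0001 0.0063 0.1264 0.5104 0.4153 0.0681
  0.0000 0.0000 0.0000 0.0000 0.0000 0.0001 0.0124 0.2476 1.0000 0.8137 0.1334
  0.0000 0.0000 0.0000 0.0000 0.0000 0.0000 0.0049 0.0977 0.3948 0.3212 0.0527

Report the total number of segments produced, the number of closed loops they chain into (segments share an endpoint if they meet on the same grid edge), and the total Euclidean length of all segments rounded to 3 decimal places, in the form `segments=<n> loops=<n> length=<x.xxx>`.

segments=8 loops=1 length=6.817

cell (6,7): code 0100 → (6.807,8.000)–(7.000,7.770)
cell (6,8): code 1000 → (7.000,8.930)–(6.807,8.000)
cell (7,7): code 0110 → (7.000,7.770)–(8.000,7.232)
cell (7,8): code 1101 → (7.017,9.000)–(7.000,8.930)
cell (7,9): code 1000 → (8.000,9.576)–(7.017,9.000)
cell (8,7): code 0010 → (8.000,7.232)–(8.955,8.000)
cell (8,8): code 0011 → (8.955,8.000)–(8.795,9.000)
cell (8,9): code 0001 → (8.795,9.000)–(8.000,9.576)
total: 8 segments, chained into 1 closed loop(s), length Σ = 6.817385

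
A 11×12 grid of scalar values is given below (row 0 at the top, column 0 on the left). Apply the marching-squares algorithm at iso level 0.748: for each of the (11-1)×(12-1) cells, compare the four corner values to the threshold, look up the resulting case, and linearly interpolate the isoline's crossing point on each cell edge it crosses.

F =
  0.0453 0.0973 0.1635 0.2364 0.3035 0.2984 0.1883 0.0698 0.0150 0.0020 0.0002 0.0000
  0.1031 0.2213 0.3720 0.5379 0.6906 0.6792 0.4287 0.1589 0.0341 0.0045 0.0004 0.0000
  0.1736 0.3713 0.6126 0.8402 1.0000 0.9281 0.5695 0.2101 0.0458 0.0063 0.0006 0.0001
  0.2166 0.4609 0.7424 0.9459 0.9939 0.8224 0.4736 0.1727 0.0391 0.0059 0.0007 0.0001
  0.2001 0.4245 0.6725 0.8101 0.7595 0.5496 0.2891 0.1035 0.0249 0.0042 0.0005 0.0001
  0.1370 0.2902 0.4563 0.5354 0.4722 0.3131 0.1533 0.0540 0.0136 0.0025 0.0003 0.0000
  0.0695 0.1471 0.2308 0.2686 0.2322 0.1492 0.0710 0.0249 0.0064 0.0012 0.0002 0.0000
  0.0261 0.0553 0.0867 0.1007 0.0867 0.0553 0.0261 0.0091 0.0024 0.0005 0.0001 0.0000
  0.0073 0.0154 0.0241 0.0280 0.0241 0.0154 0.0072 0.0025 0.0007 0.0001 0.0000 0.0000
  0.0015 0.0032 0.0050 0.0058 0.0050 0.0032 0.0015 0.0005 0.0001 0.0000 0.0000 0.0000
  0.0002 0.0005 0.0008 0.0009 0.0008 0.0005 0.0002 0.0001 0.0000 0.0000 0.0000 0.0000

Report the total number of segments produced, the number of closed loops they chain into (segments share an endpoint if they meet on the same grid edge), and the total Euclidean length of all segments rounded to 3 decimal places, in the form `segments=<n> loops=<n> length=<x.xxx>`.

segments=12 loops=1 length=9.961

cell (1,2): code 0100 → (1.695,3.000)–(2.000,2.595)
cell (1,3): code 1100 → (1.186,4.000)–(1.695,3.000)
cell (1,4): code 1100 → (1.276,5.000)–(1.186,4.000)
cell (1,5): code 1000 → (2.000,5.502)–(1.276,5.000)
cell (2,2): code 0110 → (2.000,2.595)–(3.000,2.028)
cell (2,5): code 1001 → (3.000,5.213)–(2.000,5.502)
cell (3,2): code 0110 → (3.000,2.028)–(4.000,2.549)
cell (3,4): code 1011 → (4.000,4.055)–(3.273,5.000)
cell (3,5): code 0001 → (3.273,5.000)–(3.000,5.213)
cell (4,2): code 0010 → (4.000,2.549)–(4.226,3.000)
cell (4,3): code 0011 → (4.226,3.000)–(4.040,4.000)
cell (4,4): code 0001 → (4.040,4.000)–(4.000,4.055)
total: 12 segments, chained into 1 closed loop(s), length Σ = 9.961251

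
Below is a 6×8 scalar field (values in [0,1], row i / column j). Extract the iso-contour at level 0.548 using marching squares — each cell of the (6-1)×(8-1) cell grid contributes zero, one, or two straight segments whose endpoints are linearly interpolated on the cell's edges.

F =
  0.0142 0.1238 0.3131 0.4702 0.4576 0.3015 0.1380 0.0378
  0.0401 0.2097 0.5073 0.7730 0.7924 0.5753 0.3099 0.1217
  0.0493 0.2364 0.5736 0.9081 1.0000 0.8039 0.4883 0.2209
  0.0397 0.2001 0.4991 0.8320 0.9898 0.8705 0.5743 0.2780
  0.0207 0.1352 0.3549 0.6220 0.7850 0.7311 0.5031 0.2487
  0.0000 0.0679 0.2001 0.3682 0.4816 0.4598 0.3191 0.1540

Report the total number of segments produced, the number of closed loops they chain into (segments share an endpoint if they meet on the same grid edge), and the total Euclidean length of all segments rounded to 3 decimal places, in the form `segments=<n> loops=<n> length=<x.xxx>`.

cell (0,2): code 0100 → (0.257,3.000)–(1.000,2.153)
cell (0,3): code 1100 → (0.270,4.000)–(0.257,3.000)
cell (0,4): code 1100 → (0.900,5.000)–(0.270,4.000)
cell (0,5): code 1000 → (1.000,5.103)–(0.900,5.000)
cell (1,1): code 0100 → (1.614,2.000)–(2.000,1.924)
cell (1,2): code 1110 → (1.000,2.153)–(1.614,2.000)
cell (1,5): code 1001 → (2.000,5.811)–(1.000,5.103)
cell (2,1): code 0010 → (2.000,1.924)–(2.344,2.000)
cell (2,2): code 0111 → (2.344,2.000)–(3.000,2.147)
cell (2,5): code 1101 → (2.694,6.000)–(2.000,5.811)
cell (2,6): code 1000 → (3.000,6.089)–(2.694,6.000)
cell (3,2): code 0110 → (3.000,2.147)–(4.000,2.723)
cell (3,5): code 1011 → (4.000,5.803)–(3.369,6.000)
cell (3,6): code 0001 → (3.369,6.000)–(3.000,6.089)
cell (4,2): code 0010 → (4.000,2.723)–(4.292,3.000)
cell (4,3): code 0011 → (4.292,3.000)–(4.781,4.000)
cell (4,4): code 0011 → (4.781,4.000)–(4.675,5.000)
cell (4,5): code 0001 → (4.675,5.000)–(4.000,5.803)
total: 18 segments, chained into 1 closed loop(s), length Σ = 13.530776

segments=18 loops=1 length=13.531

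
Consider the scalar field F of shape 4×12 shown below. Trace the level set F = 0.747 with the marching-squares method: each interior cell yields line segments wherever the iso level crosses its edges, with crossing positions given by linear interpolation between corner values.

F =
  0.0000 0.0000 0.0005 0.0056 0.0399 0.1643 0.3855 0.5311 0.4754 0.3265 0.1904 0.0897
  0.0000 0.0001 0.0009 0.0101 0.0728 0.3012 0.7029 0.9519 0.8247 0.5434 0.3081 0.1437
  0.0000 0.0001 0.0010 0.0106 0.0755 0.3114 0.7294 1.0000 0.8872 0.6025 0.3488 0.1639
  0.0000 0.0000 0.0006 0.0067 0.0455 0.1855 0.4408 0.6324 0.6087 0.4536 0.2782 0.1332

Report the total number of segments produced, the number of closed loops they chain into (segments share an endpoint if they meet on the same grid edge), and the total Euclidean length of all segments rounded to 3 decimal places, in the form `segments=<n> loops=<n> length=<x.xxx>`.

cell (0,6): code 0100 → (0.513,7.000)–(1.000,6.177)
cell (0,7): code 1100 → (0.778,8.000)–(0.513,7.000)
cell (0,8): code 1000 → (1.000,8.276)–(0.778,8.000)
cell (1,6): code 0110 → (1.000,6.177)–(2.000,6.065)
cell (1,8): code 1001 → (2.000,8.492)–(1.000,8.276)
cell (2,6): code 0010 → (2.000,6.065)–(2.688,7.000)
cell (2,7): code 0011 → (2.688,7.000)–(2.503,8.000)
cell (2,8): code 0001 → (2.503,8.000)–(2.000,8.492)
total: 8 segments, chained into 1 closed loop(s), length Σ = 7.256695

segments=8 loops=1 length=7.257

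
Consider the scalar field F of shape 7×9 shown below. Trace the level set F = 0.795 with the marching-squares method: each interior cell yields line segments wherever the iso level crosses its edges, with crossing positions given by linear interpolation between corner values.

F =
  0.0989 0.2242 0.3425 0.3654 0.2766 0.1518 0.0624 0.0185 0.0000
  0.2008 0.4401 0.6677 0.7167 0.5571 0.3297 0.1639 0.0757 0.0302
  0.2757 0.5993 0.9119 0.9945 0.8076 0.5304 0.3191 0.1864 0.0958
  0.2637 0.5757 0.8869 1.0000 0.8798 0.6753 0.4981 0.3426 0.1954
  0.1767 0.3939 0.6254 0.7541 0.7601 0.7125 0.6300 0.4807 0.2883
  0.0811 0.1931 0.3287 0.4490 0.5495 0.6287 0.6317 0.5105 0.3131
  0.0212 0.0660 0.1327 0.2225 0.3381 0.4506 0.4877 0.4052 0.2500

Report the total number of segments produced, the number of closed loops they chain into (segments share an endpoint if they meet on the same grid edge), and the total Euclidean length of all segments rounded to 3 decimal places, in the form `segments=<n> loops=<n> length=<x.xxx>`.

segments=10 loops=1 length=8.373

cell (1,1): code 0100 → (1.521,2.000)–(2.000,1.626)
cell (1,2): code 1100 → (1.282,3.000)–(1.521,2.000)
cell (1,3): code 1100 → (1.950,4.000)–(1.282,3.000)
cell (1,4): code 1000 → (2.000,4.045)–(1.950,4.000)
cell (2,1): code 0110 → (2.000,1.626)–(3.000,1.705)
cell (2,4): code 1001 → (3.000,4.415)–(2.000,4.045)
cell (3,1): code 0010 → (3.000,1.705)–(3.351,2.000)
cell (3,2): code 0011 → (3.351,2.000)–(3.834,3.000)
cell (3,3): code 0011 → (3.834,3.000)–(3.708,4.000)
cell (3,4): code 0001 → (3.708,4.000)–(3.000,4.415)
total: 10 segments, chained into 1 closed loop(s), length Σ = 8.373019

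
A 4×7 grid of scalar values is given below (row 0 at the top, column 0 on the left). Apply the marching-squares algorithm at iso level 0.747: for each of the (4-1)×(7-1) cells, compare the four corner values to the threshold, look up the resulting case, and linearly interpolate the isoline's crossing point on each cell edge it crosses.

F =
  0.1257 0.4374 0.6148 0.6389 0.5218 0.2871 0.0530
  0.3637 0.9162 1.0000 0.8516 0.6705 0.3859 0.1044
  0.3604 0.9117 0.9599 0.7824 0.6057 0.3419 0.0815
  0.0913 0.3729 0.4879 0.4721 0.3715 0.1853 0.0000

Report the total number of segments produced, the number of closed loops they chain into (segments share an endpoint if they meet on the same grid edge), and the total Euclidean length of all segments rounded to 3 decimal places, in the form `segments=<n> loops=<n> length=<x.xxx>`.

segments=10 loops=1 length=8.077

cell (0,0): code 0100 → (0.647,1.000)–(1.000,0.694)
cell (0,1): code 1100 → (0.343,2.000)–(0.647,1.000)
cell (0,2): code 1100 → (0.508,3.000)–(0.343,2.000)
cell (0,3): code 1000 → (1.000,3.578)–(0.508,3.000)
cell (1,0): code 0110 → (1.000,0.694)–(2.000,0.701)
cell (1,3): code 1001 → (2.000,3.200)–(1.000,3.578)
cell (2,0): code 0010 → (2.000,0.701)–(2.306,1.000)
cell (2,1): code 0011 → (2.306,1.000)–(2.451,2.000)
cell (2,2): code 0011 → (2.451,2.000)–(2.114,3.000)
cell (2,3): code 0001 → (2.114,3.000)–(2.000,3.200)
total: 10 segments, chained into 1 closed loop(s), length Σ = 8.077287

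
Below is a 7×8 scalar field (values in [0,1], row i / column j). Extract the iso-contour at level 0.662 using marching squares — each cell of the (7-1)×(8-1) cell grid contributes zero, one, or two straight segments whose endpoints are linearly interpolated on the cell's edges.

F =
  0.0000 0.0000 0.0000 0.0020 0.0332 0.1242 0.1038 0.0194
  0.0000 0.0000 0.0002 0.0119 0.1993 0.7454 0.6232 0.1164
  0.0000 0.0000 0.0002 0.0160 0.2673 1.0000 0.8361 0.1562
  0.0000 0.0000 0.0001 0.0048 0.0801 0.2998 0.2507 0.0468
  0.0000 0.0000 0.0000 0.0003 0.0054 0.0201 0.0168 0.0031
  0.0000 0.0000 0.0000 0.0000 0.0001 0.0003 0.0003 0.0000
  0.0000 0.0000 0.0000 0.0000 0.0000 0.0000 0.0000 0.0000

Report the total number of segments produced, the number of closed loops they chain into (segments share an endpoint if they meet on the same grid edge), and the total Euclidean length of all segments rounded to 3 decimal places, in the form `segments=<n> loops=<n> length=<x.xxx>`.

cell (0,4): code 0100 → (0.866,5.000)–(1.000,4.847)
cell (0,5): code 1000 → (1.000,5.682)–(0.866,5.000)
cell (1,4): code 0110 → (1.000,4.847)–(2.000,4.539)
cell (1,5): code 1101 → (1.182,6.000)–(1.000,5.682)
cell (1,6): code 1000 → (2.000,6.256)–(1.182,6.000)
cell (2,4): code 0010 → (2.000,4.539)–(2.483,5.000)
cell (2,5): code 0011 → (2.483,5.000)–(2.297,6.000)
cell (2,6): code 0001 → (2.297,6.000)–(2.000,6.256)
total: 8 segments, chained into 1 closed loop(s), length Σ = 5.245625

segments=8 loops=1 length=5.246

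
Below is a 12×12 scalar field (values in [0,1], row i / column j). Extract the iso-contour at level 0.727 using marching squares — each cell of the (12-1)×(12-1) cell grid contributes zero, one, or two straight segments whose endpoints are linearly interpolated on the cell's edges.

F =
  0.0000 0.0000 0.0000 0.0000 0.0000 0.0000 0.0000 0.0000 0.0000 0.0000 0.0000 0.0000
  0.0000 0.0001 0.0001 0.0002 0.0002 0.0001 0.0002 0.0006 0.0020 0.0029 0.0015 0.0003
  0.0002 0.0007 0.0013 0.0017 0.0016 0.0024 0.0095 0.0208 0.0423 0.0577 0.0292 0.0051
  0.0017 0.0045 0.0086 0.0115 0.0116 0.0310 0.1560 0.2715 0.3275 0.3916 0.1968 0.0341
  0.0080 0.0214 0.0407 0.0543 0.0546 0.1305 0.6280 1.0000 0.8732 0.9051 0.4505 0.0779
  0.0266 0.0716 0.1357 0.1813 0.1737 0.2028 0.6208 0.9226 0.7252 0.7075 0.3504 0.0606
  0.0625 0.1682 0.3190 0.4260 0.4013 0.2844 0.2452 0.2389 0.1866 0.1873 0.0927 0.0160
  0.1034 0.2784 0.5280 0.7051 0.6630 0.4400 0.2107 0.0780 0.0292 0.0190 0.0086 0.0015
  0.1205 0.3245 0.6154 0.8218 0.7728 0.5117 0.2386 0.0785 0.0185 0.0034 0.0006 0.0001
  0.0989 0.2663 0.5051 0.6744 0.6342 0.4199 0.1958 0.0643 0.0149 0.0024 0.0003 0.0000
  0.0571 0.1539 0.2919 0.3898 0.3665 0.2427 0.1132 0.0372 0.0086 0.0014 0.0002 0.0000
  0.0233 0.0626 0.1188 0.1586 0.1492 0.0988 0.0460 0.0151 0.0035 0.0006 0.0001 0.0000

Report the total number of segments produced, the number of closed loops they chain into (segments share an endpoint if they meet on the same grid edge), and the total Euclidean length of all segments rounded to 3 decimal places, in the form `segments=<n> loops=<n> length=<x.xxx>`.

segments=16 loops=2 length=12.774

cell (3,6): code 0100 → (3.625,7.000)–(4.000,6.266)
cell (3,7): code 1100 → (3.732,8.000)–(3.625,7.000)
cell (3,8): code 1100 → (3.653,9.000)–(3.732,8.000)
cell (3,9): code 1000 → (4.000,9.392)–(3.653,9.000)
cell (4,6): code 0110 → (4.000,6.266)–(5.000,6.352)
cell (4,7): code 1011 → (5.000,7.991)–(4.988,8.000)
cell (4,8): code 0011 → (4.988,8.000)–(4.901,9.000)
cell (4,9): code 0001 → (4.901,9.000)–(4.000,9.392)
cell (5,6): code 0010 → (5.000,6.352)–(5.286,7.000)
cell (5,7): code 0001 → (5.286,7.000)–(5.000,7.991)
cell (7,2): code 0100 → (7.188,3.000)–(8.000,2.541)
cell (7,3): code 1100 → (7.583,4.000)–(7.188,3.000)
cell (7,4): code 1000 → (8.000,4.175)–(7.583,4.000)
cell (8,2): code 0010 → (8.000,2.541)–(8.643,3.000)
cell (8,3): code 0011 → (8.643,3.000)–(8.330,4.000)
cell (8,4): code 0001 → (8.330,4.000)–(8.000,4.175)
total: 16 segments, chained into 2 closed loop(s), length Σ = 12.774393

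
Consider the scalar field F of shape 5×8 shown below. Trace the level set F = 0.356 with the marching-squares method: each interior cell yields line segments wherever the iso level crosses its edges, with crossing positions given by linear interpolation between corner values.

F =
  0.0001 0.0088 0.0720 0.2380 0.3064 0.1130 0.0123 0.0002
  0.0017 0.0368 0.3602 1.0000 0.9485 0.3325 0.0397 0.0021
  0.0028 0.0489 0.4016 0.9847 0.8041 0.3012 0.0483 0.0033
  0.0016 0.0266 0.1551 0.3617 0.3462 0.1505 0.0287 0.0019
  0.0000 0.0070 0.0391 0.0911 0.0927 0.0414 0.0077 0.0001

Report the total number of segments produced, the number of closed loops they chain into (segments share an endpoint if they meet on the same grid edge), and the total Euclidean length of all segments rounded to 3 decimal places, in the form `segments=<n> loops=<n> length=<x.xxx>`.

segments=12 loops=1 length=9.518

cell (0,1): code 0100 → (0.985,2.000)–(1.000,1.987)
cell (0,2): code 1100 → (0.155,3.000)–(0.985,2.000)
cell (0,3): code 1100 → (0.077,4.000)–(0.155,3.000)
cell (0,4): code 1000 → (1.000,4.962)–(0.077,4.000)
cell (1,1): code 0110 → (1.000,1.987)–(2.000,1.871)
cell (1,4): code 1001 → (2.000,4.891)–(1.000,4.962)
cell (2,1): code 0010 → (2.000,1.871)–(2.185,2.000)
cell (2,2): code 0111 → (2.185,2.000)–(3.000,2.972)
cell (2,3): code 1011 → (3.000,3.368)–(2.979,4.000)
cell (2,4): code 0001 → (2.979,4.000)–(2.000,4.891)
cell (3,2): code 0010 → (3.000,2.972)–(3.021,3.000)
cell (3,3): code 0001 → (3.021,3.000)–(3.000,3.368)
total: 12 segments, chained into 1 closed loop(s), length Σ = 9.518250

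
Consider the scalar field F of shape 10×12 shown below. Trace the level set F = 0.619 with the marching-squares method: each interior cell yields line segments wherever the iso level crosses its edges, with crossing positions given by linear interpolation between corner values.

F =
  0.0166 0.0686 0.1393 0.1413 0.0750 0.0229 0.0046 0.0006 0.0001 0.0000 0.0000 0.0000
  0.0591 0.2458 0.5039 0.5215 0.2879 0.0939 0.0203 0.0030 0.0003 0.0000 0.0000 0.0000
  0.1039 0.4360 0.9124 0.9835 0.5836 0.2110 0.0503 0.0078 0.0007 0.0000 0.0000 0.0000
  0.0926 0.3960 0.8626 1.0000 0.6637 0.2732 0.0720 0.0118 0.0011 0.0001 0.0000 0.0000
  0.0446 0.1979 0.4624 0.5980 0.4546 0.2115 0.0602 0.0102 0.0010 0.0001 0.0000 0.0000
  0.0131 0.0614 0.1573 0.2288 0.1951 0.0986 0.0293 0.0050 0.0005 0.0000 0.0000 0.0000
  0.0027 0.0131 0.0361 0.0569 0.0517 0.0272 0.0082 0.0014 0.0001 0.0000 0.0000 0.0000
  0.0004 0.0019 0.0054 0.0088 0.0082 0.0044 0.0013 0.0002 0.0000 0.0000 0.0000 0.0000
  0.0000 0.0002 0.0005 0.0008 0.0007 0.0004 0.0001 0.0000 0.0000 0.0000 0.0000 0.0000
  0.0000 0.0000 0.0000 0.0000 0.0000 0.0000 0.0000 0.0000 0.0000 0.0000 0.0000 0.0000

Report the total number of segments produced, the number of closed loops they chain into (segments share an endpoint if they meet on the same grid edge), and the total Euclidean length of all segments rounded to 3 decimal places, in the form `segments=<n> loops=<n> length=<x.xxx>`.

segments=10 loops=1 length=8.520

cell (1,1): code 0100 → (1.282,2.000)–(2.000,1.384)
cell (1,2): code 1100 → (1.211,3.000)–(1.282,2.000)
cell (1,3): code 1000 → (2.000,3.911)–(1.211,3.000)
cell (2,1): code 0110 → (2.000,1.384)–(3.000,1.478)
cell (2,3): code 1101 → (2.442,4.000)–(2.000,3.911)
cell (2,4): code 1000 → (3.000,4.114)–(2.442,4.000)
cell (3,1): code 0010 → (3.000,1.478)–(3.609,2.000)
cell (3,2): code 0011 → (3.609,2.000)–(3.948,3.000)
cell (3,3): code 0011 → (3.948,3.000)–(3.214,4.000)
cell (3,4): code 0001 → (3.214,4.000)–(3.000,4.114)
total: 10 segments, chained into 1 closed loop(s), length Σ = 8.519709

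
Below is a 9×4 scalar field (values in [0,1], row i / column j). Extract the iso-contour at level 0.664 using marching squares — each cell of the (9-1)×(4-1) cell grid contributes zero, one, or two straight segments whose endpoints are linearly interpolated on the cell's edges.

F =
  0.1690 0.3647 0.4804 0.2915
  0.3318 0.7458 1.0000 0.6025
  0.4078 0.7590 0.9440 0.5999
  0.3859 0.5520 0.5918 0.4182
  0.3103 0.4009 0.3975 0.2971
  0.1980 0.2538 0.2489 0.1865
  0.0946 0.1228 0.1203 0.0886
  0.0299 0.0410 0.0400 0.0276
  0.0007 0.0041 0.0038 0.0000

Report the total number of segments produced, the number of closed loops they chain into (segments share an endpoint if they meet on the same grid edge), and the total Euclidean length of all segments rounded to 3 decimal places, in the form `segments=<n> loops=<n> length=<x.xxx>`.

segments=8 loops=1 length=7.174

cell (0,0): code 0100 → (0.785,1.000)–(1.000,0.802)
cell (0,1): code 1100 → (0.353,2.000)–(0.785,1.000)
cell (0,2): code 1000 → (1.000,2.845)–(0.353,2.000)
cell (1,0): code 0110 → (1.000,0.802)–(2.000,0.729)
cell (1,2): code 1001 → (2.000,2.814)–(1.000,2.845)
cell (2,0): code 0010 → (2.000,0.729)–(2.459,1.000)
cell (2,1): code 0011 → (2.459,1.000)–(2.795,2.000)
cell (2,2): code 0001 → (2.795,2.000)–(2.000,2.814)
total: 8 segments, chained into 1 closed loop(s), length Σ = 7.173779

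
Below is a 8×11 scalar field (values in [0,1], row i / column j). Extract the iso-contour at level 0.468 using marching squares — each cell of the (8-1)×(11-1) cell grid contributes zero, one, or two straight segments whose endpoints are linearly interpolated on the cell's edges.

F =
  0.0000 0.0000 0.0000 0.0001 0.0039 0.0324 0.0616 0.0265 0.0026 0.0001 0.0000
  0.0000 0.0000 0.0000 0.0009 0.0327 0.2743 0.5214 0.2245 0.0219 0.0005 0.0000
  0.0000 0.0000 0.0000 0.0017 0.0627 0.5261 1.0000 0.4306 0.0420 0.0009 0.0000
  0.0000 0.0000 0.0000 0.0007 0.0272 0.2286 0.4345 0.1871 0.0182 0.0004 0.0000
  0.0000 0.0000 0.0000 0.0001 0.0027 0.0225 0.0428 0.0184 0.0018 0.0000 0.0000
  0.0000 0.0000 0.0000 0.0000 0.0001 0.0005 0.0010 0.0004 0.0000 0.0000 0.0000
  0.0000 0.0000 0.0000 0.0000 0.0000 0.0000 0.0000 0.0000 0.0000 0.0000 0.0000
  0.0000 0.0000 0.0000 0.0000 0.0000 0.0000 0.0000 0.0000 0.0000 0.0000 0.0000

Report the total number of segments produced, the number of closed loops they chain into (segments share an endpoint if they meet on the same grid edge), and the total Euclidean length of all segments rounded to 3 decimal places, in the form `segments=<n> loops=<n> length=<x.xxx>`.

segments=8 loops=1 length=5.878

cell (0,5): code 0100 → (0.884,6.000)–(1.000,5.784)
cell (0,6): code 1000 → (1.000,6.180)–(0.884,6.000)
cell (1,4): code 0100 → (1.769,5.000)–(2.000,4.875)
cell (1,5): code 1110 → (1.000,5.784)–(1.769,5.000)
cell (1,6): code 1001 → (2.000,6.934)–(1.000,6.180)
cell (2,4): code 0010 → (2.000,4.875)–(2.195,5.000)
cell (2,5): code 0011 → (2.195,5.000)–(2.941,6.000)
cell (2,6): code 0001 → (2.941,6.000)–(2.000,6.934)
total: 8 segments, chained into 1 closed loop(s), length Σ = 5.878258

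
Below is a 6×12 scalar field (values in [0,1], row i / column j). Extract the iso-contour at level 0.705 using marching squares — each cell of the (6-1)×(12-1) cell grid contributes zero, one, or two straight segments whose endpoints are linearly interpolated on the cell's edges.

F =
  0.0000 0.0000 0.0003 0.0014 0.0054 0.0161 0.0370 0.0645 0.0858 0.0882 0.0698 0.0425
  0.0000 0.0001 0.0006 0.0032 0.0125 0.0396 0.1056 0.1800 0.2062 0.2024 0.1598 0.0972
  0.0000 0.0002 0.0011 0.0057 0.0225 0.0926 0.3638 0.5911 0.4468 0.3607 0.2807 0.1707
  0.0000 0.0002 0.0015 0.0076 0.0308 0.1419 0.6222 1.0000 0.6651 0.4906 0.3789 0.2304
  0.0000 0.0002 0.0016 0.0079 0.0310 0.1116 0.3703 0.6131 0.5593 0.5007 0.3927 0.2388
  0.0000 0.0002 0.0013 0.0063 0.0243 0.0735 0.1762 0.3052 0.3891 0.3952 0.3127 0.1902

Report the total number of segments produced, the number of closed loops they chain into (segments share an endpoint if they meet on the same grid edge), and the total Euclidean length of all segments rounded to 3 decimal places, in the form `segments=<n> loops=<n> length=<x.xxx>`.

cell (2,6): code 0100 → (2.279,7.000)–(3.000,6.219)
cell (2,7): code 1000 → (3.000,7.881)–(2.279,7.000)
cell (3,6): code 0010 → (3.000,6.219)–(3.762,7.000)
cell (3,7): code 0001 → (3.762,7.000)–(3.000,7.881)
total: 4 segments, chained into 1 closed loop(s), length Σ = 4.458084

segments=4 loops=1 length=4.458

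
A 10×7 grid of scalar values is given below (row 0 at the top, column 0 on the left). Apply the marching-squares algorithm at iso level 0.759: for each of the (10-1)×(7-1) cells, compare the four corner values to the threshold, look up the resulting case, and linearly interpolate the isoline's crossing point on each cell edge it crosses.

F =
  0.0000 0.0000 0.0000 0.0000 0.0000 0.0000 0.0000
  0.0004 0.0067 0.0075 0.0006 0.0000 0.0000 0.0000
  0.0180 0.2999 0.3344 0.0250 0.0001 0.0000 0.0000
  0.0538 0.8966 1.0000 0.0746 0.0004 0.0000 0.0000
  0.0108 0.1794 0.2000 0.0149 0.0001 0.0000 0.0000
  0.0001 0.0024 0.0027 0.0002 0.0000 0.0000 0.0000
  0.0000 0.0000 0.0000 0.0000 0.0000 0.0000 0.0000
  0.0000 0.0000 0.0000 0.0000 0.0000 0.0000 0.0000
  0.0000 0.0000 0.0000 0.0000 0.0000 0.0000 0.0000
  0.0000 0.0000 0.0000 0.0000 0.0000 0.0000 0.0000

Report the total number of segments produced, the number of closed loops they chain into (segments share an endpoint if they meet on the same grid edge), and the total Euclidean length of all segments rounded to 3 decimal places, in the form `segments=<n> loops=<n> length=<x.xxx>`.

segments=6 loops=1 length=3.393

cell (2,0): code 0100 → (2.769,1.000)–(3.000,0.837)
cell (2,1): code 1100 → (2.638,2.000)–(2.769,1.000)
cell (2,2): code 1000 → (3.000,2.260)–(2.638,2.000)
cell (3,0): code 0010 → (3.000,0.837)–(3.192,1.000)
cell (3,1): code 0011 → (3.192,1.000)–(3.301,2.000)
cell (3,2): code 0001 → (3.301,2.000)–(3.000,2.260)
total: 6 segments, chained into 1 closed loop(s), length Σ = 3.393264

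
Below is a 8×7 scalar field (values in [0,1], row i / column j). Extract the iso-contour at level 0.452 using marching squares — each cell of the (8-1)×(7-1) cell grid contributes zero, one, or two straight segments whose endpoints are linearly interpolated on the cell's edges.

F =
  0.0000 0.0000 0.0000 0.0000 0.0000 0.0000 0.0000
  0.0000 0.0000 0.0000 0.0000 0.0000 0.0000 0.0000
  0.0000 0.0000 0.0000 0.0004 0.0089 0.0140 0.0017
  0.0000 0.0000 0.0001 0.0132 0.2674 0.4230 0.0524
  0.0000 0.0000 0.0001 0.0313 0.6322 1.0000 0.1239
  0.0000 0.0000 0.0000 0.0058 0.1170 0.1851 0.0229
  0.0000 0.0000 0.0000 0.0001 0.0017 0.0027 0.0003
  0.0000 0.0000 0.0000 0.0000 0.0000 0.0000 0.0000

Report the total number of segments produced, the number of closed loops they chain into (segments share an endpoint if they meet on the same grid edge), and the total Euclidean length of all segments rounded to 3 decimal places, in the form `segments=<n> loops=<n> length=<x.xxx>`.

segments=6 loops=1 length=5.244

cell (3,3): code 0100 → (3.506,4.000)–(4.000,3.700)
cell (3,4): code 1100 → (3.050,5.000)–(3.506,4.000)
cell (3,5): code 1000 → (4.000,5.625)–(3.050,5.000)
cell (4,3): code 0010 → (4.000,3.700)–(4.350,4.000)
cell (4,4): code 0011 → (4.350,4.000)–(4.672,5.000)
cell (4,5): code 0001 → (4.672,5.000)–(4.000,5.625)
total: 6 segments, chained into 1 closed loop(s), length Σ = 5.243965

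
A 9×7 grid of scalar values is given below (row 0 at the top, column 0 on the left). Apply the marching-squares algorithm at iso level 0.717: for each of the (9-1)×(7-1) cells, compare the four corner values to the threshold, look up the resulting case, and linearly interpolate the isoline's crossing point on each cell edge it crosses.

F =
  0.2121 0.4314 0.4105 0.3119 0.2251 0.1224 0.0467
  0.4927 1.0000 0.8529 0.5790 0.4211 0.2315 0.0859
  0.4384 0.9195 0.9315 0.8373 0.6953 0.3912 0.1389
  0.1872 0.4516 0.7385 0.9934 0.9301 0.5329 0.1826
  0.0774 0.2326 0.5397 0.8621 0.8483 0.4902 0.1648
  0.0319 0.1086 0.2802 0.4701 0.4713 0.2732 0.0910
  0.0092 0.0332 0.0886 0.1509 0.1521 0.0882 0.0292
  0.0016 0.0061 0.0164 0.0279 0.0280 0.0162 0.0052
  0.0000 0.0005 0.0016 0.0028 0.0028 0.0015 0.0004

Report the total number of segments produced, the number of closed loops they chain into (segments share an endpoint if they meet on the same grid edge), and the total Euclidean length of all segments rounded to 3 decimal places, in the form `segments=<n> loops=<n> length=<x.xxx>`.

cell (0,0): code 0100 → (0.502,1.000)–(1.000,0.442)
cell (0,1): code 1100 → (0.693,2.000)–(0.502,1.000)
cell (0,2): code 1000 → (1.000,2.496)–(0.693,2.000)
cell (1,0): code 0110 → (1.000,0.442)–(2.000,0.579)
cell (1,2): code 1101 → (1.534,3.000)–(1.000,2.496)
cell (1,3): code 1000 → (2.000,3.847)–(1.534,3.000)
cell (2,0): code 0010 → (2.000,0.579)–(2.433,1.000)
cell (2,1): code 0111 → (2.433,1.000)–(3.000,1.925)
cell (2,3): code 1101 → (2.092,4.000)–(2.000,3.847)
cell (2,4): code 1000 → (3.000,4.537)–(2.092,4.000)
cell (3,1): code 0010 → (3.000,1.925)–(3.108,2.000)
cell (3,2): code 0111 → (3.108,2.000)–(4.000,2.550)
cell (3,4): code 1001 → (4.000,4.367)–(3.000,4.537)
cell (4,2): code 0010 → (4.000,2.550)–(4.370,3.000)
cell (4,3): code 0011 → (4.370,3.000)–(4.348,4.000)
cell (4,4): code 0001 → (4.348,4.000)–(4.000,4.367)
total: 16 segments, chained into 1 closed loop(s), length Σ = 12.263667

segments=16 loops=1 length=12.264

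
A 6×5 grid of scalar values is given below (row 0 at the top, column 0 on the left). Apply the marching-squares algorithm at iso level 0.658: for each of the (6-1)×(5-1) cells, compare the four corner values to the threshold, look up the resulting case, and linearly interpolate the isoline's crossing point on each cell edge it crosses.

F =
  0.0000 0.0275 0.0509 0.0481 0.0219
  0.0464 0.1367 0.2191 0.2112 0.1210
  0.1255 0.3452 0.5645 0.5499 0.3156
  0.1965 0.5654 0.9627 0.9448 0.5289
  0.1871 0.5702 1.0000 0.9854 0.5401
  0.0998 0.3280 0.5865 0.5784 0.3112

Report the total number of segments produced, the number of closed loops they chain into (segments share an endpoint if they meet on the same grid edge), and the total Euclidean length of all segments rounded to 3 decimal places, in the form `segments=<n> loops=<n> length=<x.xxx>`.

cell (2,1): code 0100 → (2.235,2.000)–(3.000,1.233)
cell (2,2): code 1100 → (2.274,3.000)–(2.235,2.000)
cell (2,3): code 1000 → (3.000,3.690)–(2.274,3.000)
cell (3,1): code 0110 → (3.000,1.233)–(4.000,1.204)
cell (3,3): code 1001 → (4.000,3.735)–(3.000,3.690)
cell (4,1): code 0010 → (4.000,1.204)–(4.827,2.000)
cell (4,2): code 0011 → (4.827,2.000)–(4.804,3.000)
cell (4,3): code 0001 → (4.804,3.000)–(4.000,3.735)
total: 8 segments, chained into 1 closed loop(s), length Σ = 8.324847

segments=8 loops=1 length=8.325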